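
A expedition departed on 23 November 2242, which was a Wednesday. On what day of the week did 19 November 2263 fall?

Thursday

Day-of-year of November 23, 2242: 327.
Day-of-year of November 19, 2263: 323.
2242 has 365 days, so 365 − 327 = 38 days remain in 2242.
Full years 2243–2262: 15 common + 5 leap = 15×365 + 5×366 = 7305 days.
Total: 38 + 7305 + 323 = 7666 days.
7666 mod 7 = 1, so 1 day after Wednesday is Thursday.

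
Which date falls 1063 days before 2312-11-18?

2309-12-21

Count 1063 days before November 18, 2312:
Day-of-year of December 21, 2309: 355.
Day-of-year of November 18, 2312: 323.
2309 has 365 days, so 365 − 355 = 10 days remain in 2309.
Full years: 2310: 365; 2311: 365. Sum = 730.
Total: 10 + 730 + 323 = 1063 days.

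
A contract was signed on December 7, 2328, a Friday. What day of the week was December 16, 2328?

Sunday

Within December 2328: 16 − 7 = 9 days.
9 mod 7 = 2, so 2 days after Friday is Sunday.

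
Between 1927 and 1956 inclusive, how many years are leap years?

Years divisible by 4 in [1927, 1956]: 1928, 1932, 1936, 1940, 1944, 1948, 1952, 1956.
No century exceptions apply. Count: 8.

8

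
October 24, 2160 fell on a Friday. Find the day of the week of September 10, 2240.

Thursday

Day-of-year of October 24, 2160: 298.
Day-of-year of September 10, 2240: 254.
2160 has 366 days, so 366 − 298 = 68 days remain in 2160.
Full years 2161–2239: 61 common + 18 leap = 61×365 + 18×366 = 28853 days.
Total: 68 + 28853 + 254 = 29175 days.
29175 mod 7 = 6, so 6 days after Friday is Thursday.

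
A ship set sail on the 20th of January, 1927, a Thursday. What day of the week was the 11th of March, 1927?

January 1927: 31 − 20 = 11 days remain.
Then February 1927 (28): 28 days.
March 1–11, 1927: 11 days.
Total: 11 + 28 + 11 = 50 days.
50 mod 7 = 1, so 1 day after Thursday is Friday.

Friday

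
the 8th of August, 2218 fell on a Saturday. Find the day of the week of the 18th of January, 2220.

Tuesday

Day-of-year of August 8, 2218: 220.
Day-of-year of January 18, 2220: 18.
2218 has 365 days, so 365 − 220 = 145 days remain in 2218.
Full years: 2219: 365. Sum = 365.
Total: 145 + 365 + 18 = 528 days.
528 mod 7 = 3, so 3 days after Saturday is Tuesday.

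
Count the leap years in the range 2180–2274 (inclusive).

23

Years divisible by 4: 2180, 2184, …, 2272 — 24 in all.
Of these, 2200 is divisible by 100 but not 400, so not leap.
Leap years: 24 − 1 = 23.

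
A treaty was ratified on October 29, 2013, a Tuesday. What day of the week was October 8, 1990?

Monday

Count forward from the earlier date (October 8, 1990) to the later (October 29, 2013):
From October 8, 1990 to October 8, 2013: 23 years, of which 6 contain a Feb 29 — 17×365 + 6×366 = 8401 days.
(2000 is a leap year (divisible by 400).)
Within October 2013: 29 − 8 = 21 days.
Total: 8422 days.
8422 mod 7 = 1, so 1 day before Tuesday is Monday.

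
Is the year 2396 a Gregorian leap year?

2396 is a leap year.

Yes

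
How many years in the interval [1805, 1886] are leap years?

Years divisible by 4: 1808, 1812, …, 1884 — 20 in all.
No century exceptions apply. Count: 20.

20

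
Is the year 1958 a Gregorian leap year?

No

1958 is not a leap year.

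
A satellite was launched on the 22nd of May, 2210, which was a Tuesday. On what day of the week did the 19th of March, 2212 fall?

Thursday

May 2210: 31 − 22 = 9 days remain.
Then 21 full months totalling 639 days.
March 1–19, 2212: 19 days.
Total: 9 + 639 + 19 = 667 days.
667 mod 7 = 2, so 2 days after Tuesday is Thursday.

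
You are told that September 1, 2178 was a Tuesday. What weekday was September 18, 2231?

Sunday

From September 1, 2178 to September 1, 2231: 53 years, of which 12 contain a Feb 29 — 41×365 + 12×366 = 19357 days.
(2200 is not a leap year (divisible by 100 but not 400).)
Within September 2231: 18 − 1 = 17 days.
Total: 19374 days.
19374 mod 7 = 5, so 5 days after Tuesday is Sunday.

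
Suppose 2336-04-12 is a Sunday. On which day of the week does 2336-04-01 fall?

Count forward from the earlier date (April 1, 2336) to the later (April 12, 2336):
Within April 2336: 12 − 1 = 11 days.
11 mod 7 = 4, so 4 days before Sunday is Wednesday.

Wednesday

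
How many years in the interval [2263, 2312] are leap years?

12

Years divisible by 4: 2264, 2268, …, 2312 — 13 in all.
Of these, 2300 is divisible by 100 but not 400, so not leap.
Leap years: 13 − 1 = 12.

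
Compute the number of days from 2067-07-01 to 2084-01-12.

Day-of-year of July 1, 2067: 182.
Day-of-year of January 12, 2084: 12.
2067 has 365 days, so 365 − 182 = 183 days remain in 2067.
Full years 2068–2083: 12 common + 4 leap = 12×365 + 4×366 = 5844 days.
Total: 183 + 5844 + 12 = 6039 days.

6039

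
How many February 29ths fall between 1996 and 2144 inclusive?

37

Years divisible by 4: 1996, 2000, …, 2144 — 38 in all.
Of these, 2100 is divisible by 100 but not 400, so not leap.
2000 is divisible by 400, so still leap.
Leap years: 38 − 1 = 37.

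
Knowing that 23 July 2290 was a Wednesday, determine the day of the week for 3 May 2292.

Tuesday

July 23, 2290 → July 23, 2291: 365 days.
July 2291: 31 − 23 = 8 days remain.
Then 9 full months totalling 274 days.
May 1–3, 2292: 3 days.
Residual: 285 days.
Total: 650 days.
650 mod 7 = 6, so 6 days after Wednesday is Tuesday.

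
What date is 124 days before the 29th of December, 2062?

the 27th of August, 2062

Count 124 days before December 29, 2062:
August 2062: 31 − 27 = 4 days remain.
Then September (30), October (31), November (30): 30 + 31 + 30 = 91 days.
December 1–29, 2062: 29 days.
Total: 4 + 91 + 29 = 124 days.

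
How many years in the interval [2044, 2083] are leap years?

Years divisible by 4 in [2044, 2083]: 2044, 2048, 2052, 2056, 2060, 2064, 2068, 2072, 2076, 2080.
No century exceptions apply. Count: 10.

10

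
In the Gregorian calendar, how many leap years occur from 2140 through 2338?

48

Years divisible by 4: 2140, 2144, …, 2336 — 50 in all.
Of these, 2200, 2300 are divisible by 100 but not 400, so not leap.
Leap years: 50 − 2 = 48.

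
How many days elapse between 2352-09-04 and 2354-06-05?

639

September 4, 2352 → September 4, 2353: 365 days.
September 2353: 30 − 4 = 26 days remain.
Then October (31), November (30), December (31), January (31), February 2354 (28), March (31), April (30), May (31): 31 + 30 + 31 + 31 + 28 + 31 + 30 + 31 = 243 days.
June 1–5, 2354: 5 days.
Residual: 274 days.
Total: 639 days.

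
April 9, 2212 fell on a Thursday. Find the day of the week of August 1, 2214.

Day-of-year of April 9, 2212: 100.
Day-of-year of August 1, 2214: 213.
2212 has 366 days, so 366 − 100 = 266 days remain in 2212.
Full years: 2213: 365. Sum = 365.
Total: 266 + 365 + 213 = 844 days.
844 mod 7 = 4, so 4 days after Thursday is Monday.

Monday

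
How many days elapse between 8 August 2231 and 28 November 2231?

112

August 2231: 31 − 8 = 23 days remain.
Then September (30), October (31): 30 + 31 = 61 days.
November 1–28, 2231: 28 days.
Total: 23 + 61 + 28 = 112 days.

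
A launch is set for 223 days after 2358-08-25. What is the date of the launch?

2359-04-05

Count 223 days after August 25, 2358:
Day-of-year of August 25, 2358: 237.
Day-of-year of April 5, 2359: 95.
2358 has 365 days, so 365 − 237 = 128 days remain in 2358.
Total: 128 + 95 = 223 days.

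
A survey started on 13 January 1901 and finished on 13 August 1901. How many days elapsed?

January 1901: 31 − 13 = 18 days remain.
Then February 1901 (28), March (31), April (30), May (31), June (30), July (31): 28 + 31 + 30 + 31 + 30 + 31 = 181 days.
August 1–13, 1901: 13 days.
Total: 18 + 181 + 13 = 212 days.

212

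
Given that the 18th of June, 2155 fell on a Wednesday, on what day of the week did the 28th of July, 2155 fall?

Monday

June 2155: 30 − 18 = 12 days remain.
July 1–28, 2155: 28 days.
Total: 12 + 28 = 40 days.
40 mod 7 = 5, so 5 days after Wednesday is Monday.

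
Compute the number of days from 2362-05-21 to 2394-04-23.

11660

From May 21, 2362 to May 21, 2393: 31 years, of which 8 contain a Feb 29 — 23×365 + 8×366 = 11323 days.
May 2393: 31 − 21 = 10 days remain.
Then 10 full months totalling 304 days.
April 1–23, 2394: 23 days.
Residual: 337 days.
Total: 11660 days.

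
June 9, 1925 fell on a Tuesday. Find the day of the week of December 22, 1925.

June 1925: 30 − 9 = 21 days remain.
Then July (31), August (31), September (30), October (31), November (30): 31 + 31 + 30 + 31 + 30 = 153 days.
December 1–22, 1925: 22 days.
Total: 21 + 153 + 22 = 196 days.
196 is a multiple of 7, so December 22, 1925 falls on the same weekday: Tuesday.

Tuesday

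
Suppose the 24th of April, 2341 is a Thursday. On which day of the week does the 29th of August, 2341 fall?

April 2341: 30 − 24 = 6 days remain.
Then May (31), June (30), July (31): 31 + 30 + 31 = 92 days.
August 1–29, 2341: 29 days.
Total: 6 + 92 + 29 = 127 days.
127 mod 7 = 1, so 1 day after Thursday is Friday.

Friday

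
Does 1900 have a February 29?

1900 is not a leap year (divisible by 100 but not 400).

No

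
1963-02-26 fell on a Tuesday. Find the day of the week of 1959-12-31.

Count forward from the earlier date (December 31, 1959) to the later (February 26, 1963):
December 31, 1959 → December 31, 1960: 366 days (1960 is a leap year).
December 31, 1960 → December 31, 1961: 365 days.
December 31, 1961 → December 31, 1962: 365 days.
December 1962: 31 − 31 = 0 days remain.
Then January (31): 31 days.
February 1–26, 1963: 26 days (1963 is not a leap year).
Residual: 57 days.
Total: 1153 days.
1153 mod 7 = 5, so 5 days before Tuesday is Thursday.

Thursday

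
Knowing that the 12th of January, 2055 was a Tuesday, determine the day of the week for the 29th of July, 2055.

Thursday

January 2055: 31 − 12 = 19 days remain.
Then February 2055 (28), March (31), April (30), May (31), June (30): 28 + 31 + 30 + 31 + 30 = 150 days.
July 1–29, 2055: 29 days.
Total: 19 + 150 + 29 = 198 days.
198 mod 7 = 2, so 2 days after Tuesday is Thursday.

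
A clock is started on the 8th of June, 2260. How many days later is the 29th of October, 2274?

5256

Day-of-year of June 8, 2260: 160.
Day-of-year of October 29, 2274: 302.
2260 has 366 days, so 366 − 160 = 206 days remain in 2260.
Full years 2261–2273: 10 common + 3 leap = 10×365 + 3×366 = 4748 days.
Total: 206 + 4748 + 302 = 5256 days.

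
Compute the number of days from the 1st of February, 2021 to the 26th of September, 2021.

February 2021: 28 − 1 = 27 days remain (2021 is not a leap year, so February has 28 days).
Then March (31), April (30), May (31), June (30), July (31), August (31): 31 + 30 + 31 + 30 + 31 + 31 = 184 days.
September 1–26, 2021: 26 days.
Total: 27 + 184 + 26 = 237 days.

237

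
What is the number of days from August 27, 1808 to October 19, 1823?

From August 27, 1808 to August 27, 1823: 15 years, of which 3 contain a Feb 29 — 12×365 + 3×366 = 5478 days.
August 1823: 31 − 27 = 4 days remain.
Then September (30): 30 days.
October 1–19, 1823: 19 days.
Residual: 53 days.
Total: 5531 days.

5531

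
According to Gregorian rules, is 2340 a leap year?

Yes

2340 is a leap year.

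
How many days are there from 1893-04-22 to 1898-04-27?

1831

April 22, 1893 → April 22, 1894: 365 days.
April 22, 1894 → April 22, 1895: 365 days.
April 22, 1895 → April 22, 1896: 366 days (1896 is a leap year).
April 22, 1896 → April 22, 1897: 365 days.
April 22, 1897 → April 22, 1898: 365 days.
Within April 1898: 27 − 22 = 5 days.
Total: 1831 days.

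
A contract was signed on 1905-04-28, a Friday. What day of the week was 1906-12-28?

April 1905: 30 − 28 = 2 days remain.
Then 19 full months totalling 579 days.
December 1–28, 1906: 28 days.
Total: 2 + 579 + 28 = 609 days.
609 is a multiple of 7, so 1906-12-28 falls on the same weekday: Friday.

Friday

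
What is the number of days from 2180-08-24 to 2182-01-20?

514

Day-of-year of August 24, 2180: 237.
Day-of-year of January 20, 2182: 20.
2180 has 366 days, so 366 − 237 = 129 days remain in 2180.
Full years: 2181: 365. Sum = 365.
Total: 129 + 365 + 20 = 514 days.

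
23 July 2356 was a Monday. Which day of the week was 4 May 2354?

Tuesday

Count forward from the earlier date (May 4, 2354) to the later (July 23, 2356):
May 4, 2354 → May 4, 2355: 365 days.
May 4, 2355 → May 4, 2356: 366 days (2356 is a leap year).
May 2356: 31 − 4 = 27 days remain.
Then June (30): 30 days.
July 1–23, 2356: 23 days.
Residual: 80 days.
Total: 811 days.
811 mod 7 = 6, so 6 days before Monday is Tuesday.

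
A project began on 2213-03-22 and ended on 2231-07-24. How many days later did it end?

From March 22, 2213 to March 22, 2231: 18 years, of which 4 contain a Feb 29 — 14×365 + 4×366 = 6574 days.
March 2231: 31 − 22 = 9 days remain.
Then April (30), May (31), June (30): 30 + 31 + 30 = 91 days.
July 1–24, 2231: 24 days.
Residual: 124 days.
Total: 6698 days.

6698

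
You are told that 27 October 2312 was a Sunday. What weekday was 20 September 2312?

Friday

Count forward from the earlier date (September 20, 2312) to the later (October 27, 2312):
September 2312: 30 − 20 = 10 days remain.
October 1–27, 2312: 27 days.
Total: 10 + 27 = 37 days.
37 mod 7 = 2, so 2 days before Sunday is Friday.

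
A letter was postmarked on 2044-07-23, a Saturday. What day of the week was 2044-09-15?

July 2044: 31 − 23 = 8 days remain.
Then August (31): 31 days.
September 1–15, 2044: 15 days.
Total: 8 + 31 + 15 = 54 days.
54 mod 7 = 5, so 5 days after Saturday is Thursday.

Thursday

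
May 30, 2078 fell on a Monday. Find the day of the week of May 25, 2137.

Saturday

Day-of-year of May 30, 2078: 150.
Day-of-year of May 25, 2137: 145.
2078 has 365 days, so 365 − 150 = 215 days remain in 2078.
Full years 2079–2136: 44 common + 14 leap = 44×365 + 14×366 = 21184 days.
Total: 215 + 21184 + 145 = 21544 days.
21544 mod 7 = 5, so 5 days after Monday is Saturday.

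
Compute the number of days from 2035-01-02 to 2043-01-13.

2933

From January 2, 2035 to January 2, 2043: 8 years, of which 2 contain a Feb 29 — 6×365 + 2×366 = 2922 days.
Within January 2043: 13 − 2 = 11 days.
Total: 2933 days.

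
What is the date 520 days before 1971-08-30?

1970-03-28

Count 520 days before August 30, 1971:
March 1970: 31 − 28 = 3 days remain.
Then 16 full months totalling 487 days.
August 1–30, 1971: 30 days.
Total: 3 + 487 + 30 = 520 days.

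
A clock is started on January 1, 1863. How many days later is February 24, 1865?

January 1863: 31 − 1 = 30 days remain.
Then 24 full months totalling 731 days.
February 1–24, 1865: 24 days (1865 is not a leap year).
Total: 30 + 731 + 24 = 785 days.

785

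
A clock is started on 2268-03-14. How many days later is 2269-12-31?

657

March 14, 2268 → March 14, 2269: 365 days.
March 2269: 31 − 14 = 17 days remain.
Then April (30), May (31), June (30), July (31), August (31), September (30), October (31), November (30): 30 + 31 + 30 + 31 + 31 + 30 + 31 + 30 = 244 days.
December 1–31, 2269: 31 days.
Residual: 292 days.
Total: 657 days.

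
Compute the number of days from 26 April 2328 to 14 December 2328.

232

April 2328: 30 − 26 = 4 days remain.
Then May (31), June (30), July (31), August (31), September (30), October (31), November (30): 31 + 30 + 31 + 31 + 30 + 31 + 30 = 214 days.
December 1–14, 2328: 14 days.
Total: 4 + 214 + 14 = 232 days.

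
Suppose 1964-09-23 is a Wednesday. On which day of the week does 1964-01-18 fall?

Count forward from the earlier date (January 18, 1964) to the later (September 23, 1964):
January 1964: 31 − 18 = 13 days remain.
Then February 1964 (29), March (31), April (30), May (31), June (30), July (31), August (31): 29 + 31 + 30 + 31 + 30 + 31 + 31 = 213 days.
September 1–23, 1964: 23 days.
Total: 13 + 213 + 23 = 249 days.
249 mod 7 = 4, so 4 days before Wednesday is Saturday.

Saturday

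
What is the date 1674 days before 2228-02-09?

2223-07-11

Count 1674 days before February 9, 2228:
Day-of-year of July 11, 2223: 192.
Day-of-year of February 9, 2228: 40.
2223 has 365 days, so 365 − 192 = 173 days remain in 2223.
Full years: 2224: 366; 2225: 365; 2226: 365; 2227: 365. Sum = 1461.
Total: 173 + 1461 + 40 = 1674 days.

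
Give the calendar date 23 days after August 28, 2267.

September 20, 2267

Count 23 days after August 28, 2267:
August 2267: 31 − 28 = 3 days remain.
September 1–20, 2267: 20 days.
Total: 3 + 20 = 23 days.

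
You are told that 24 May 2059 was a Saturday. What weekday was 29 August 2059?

May 2059: 31 − 24 = 7 days remain.
Then June (30), July (31): 30 + 31 = 61 days.
August 1–29, 2059: 29 days.
Total: 7 + 61 + 29 = 97 days.
97 mod 7 = 6, so 6 days after Saturday is Friday.

Friday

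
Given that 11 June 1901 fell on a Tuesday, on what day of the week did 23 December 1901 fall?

June 1901: 30 − 11 = 19 days remain.
Then July (31), August (31), September (30), October (31), November (30): 31 + 31 + 30 + 31 + 30 = 153 days.
December 1–23, 1901: 23 days.
Total: 19 + 153 + 23 = 195 days.
195 mod 7 = 6, so 6 days after Tuesday is Monday.

Monday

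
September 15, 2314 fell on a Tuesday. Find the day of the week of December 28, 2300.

Friday

Count forward from the earlier date (December 28, 2300) to the later (September 15, 2314):
From December 28, 2300 to December 28, 2313: 13 years, of which 3 contain a Feb 29 — 10×365 + 3×366 = 4748 days.
December 2313: 31 − 28 = 3 days remain.
Then January (31), February 2314 (28), March (31), April (30), May (31), June (30), July (31), August (31): 31 + 28 + 31 + 30 + 31 + 30 + 31 + 31 = 243 days.
September 1–15, 2314: 15 days.
Residual: 261 days.
Total: 5009 days.
5009 mod 7 = 4, so 4 days before Tuesday is Friday.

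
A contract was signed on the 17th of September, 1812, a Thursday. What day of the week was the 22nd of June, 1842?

Wednesday

From September 17, 1812 to September 17, 1841: 29 years, of which 7 contain a Feb 29 — 22×365 + 7×366 = 10592 days.
September 1841: 30 − 17 = 13 days remain.
Then October (31), November (30), December (31), January (31), February 1842 (28), March (31), April (30), May (31): 31 + 30 + 31 + 31 + 28 + 31 + 30 + 31 = 243 days.
June 1–22, 1842: 22 days.
Residual: 278 days.
Total: 10870 days.
10870 mod 7 = 6, so 6 days after Thursday is Wednesday.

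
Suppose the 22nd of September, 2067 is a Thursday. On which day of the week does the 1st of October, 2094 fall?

Friday

Day-of-year of September 22, 2067: 265.
Day-of-year of October 1, 2094: 274.
2067 has 365 days, so 365 − 265 = 100 days remain in 2067.
Full years 2068–2093: 19 common + 7 leap = 19×365 + 7×366 = 9497 days.
Total: 100 + 9497 + 274 = 9871 days.
9871 mod 7 = 1, so 1 day after Thursday is Friday.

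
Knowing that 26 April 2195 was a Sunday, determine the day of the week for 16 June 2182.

Count forward from the earlier date (June 16, 2182) to the later (April 26, 2195):
From June 16, 2182 to June 16, 2194: 12 years, of which 3 contain a Feb 29 — 9×365 + 3×366 = 4383 days.
June 2194: 30 − 16 = 14 days remain.
Then 9 full months totalling 274 days.
April 1–26, 2195: 26 days.
Residual: 314 days.
Total: 4697 days.
4697 is a multiple of 7, so 16 June 2182 falls on the same weekday: Sunday.

Sunday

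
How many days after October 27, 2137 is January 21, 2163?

9217

From October 27, 2137 to October 27, 2162: 25 years, of which 6 contain a Feb 29 — 19×365 + 6×366 = 9131 days.
October 2162: 31 − 27 = 4 days remain.
Then November (30), December (31): 30 + 31 = 61 days.
January 1–21, 2163: 21 days.
Residual: 86 days.
Total: 9217 days.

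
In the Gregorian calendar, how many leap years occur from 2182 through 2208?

Years divisible by 4 in [2182, 2208]: 2184, 2188, 2192, 2196, 2200, 2204, 2208.
Of these, 2200 is divisible by 100 but not 400, so not leap.
Leap years: 7 − 1 = 6.

6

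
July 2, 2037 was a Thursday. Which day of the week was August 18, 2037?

Tuesday

July 2037: 31 − 2 = 29 days remain.
August 1–18, 2037: 18 days.
Total: 29 + 18 = 47 days.
47 mod 7 = 5, so 5 days after Thursday is Tuesday.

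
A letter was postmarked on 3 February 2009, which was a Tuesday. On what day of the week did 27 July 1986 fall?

Sunday

Count forward from the earlier date (July 27, 1986) to the later (February 3, 2009):
From July 27, 1986 to July 27, 2008: 22 years, of which 6 contain a Feb 29 — 16×365 + 6×366 = 8036 days.
(2000 is a leap year (divisible by 400).)
July 2008: 31 − 27 = 4 days remain.
Then August (31), September (30), October (31), November (30), December (31), January (31): 31 + 30 + 31 + 30 + 31 + 31 = 184 days.
February 1–3, 2009: 3 days (2009 is not a leap year).
Residual: 191 days.
Total: 8227 days.
8227 mod 7 = 2, so 2 days before Tuesday is Sunday.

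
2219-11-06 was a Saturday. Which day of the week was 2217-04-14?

Count forward from the earlier date (April 14, 2217) to the later (November 6, 2219):
April 14, 2217 → April 14, 2218: 365 days.
April 14, 2218 → April 14, 2219: 365 days.
April 2219: 30 − 14 = 16 days remain.
Then May (31), June (30), July (31), August (31), September (30), October (31): 31 + 30 + 31 + 31 + 30 + 31 = 184 days.
November 1–6, 2219: 6 days.
Residual: 206 days.
Total: 936 days.
936 mod 7 = 5, so 5 days before Saturday is Monday.

Monday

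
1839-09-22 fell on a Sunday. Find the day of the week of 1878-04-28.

Sunday

From September 22, 1839 to September 22, 1877: 38 years, of which 10 contain a Feb 29 — 28×365 + 10×366 = 13880 days.
September 1877: 30 − 22 = 8 days remain.
Then October (31), November (30), December (31), January (31), February 1878 (28), March (31): 31 + 30 + 31 + 31 + 28 + 31 = 182 days.
April 1–28, 1878: 28 days.
Residual: 218 days.
Total: 14098 days.
14098 is a multiple of 7, so 1878-04-28 falls on the same weekday: Sunday.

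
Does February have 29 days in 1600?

Yes

1600 is a leap year (divisible by 400).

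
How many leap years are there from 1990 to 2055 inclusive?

Years divisible by 4: 1992, 1996, …, 2052 — 16 in all.
2000 is divisible by 400, so still leap.
No century exceptions apply. Count: 16.

16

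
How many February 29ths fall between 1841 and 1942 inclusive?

24

Years divisible by 4: 1844, 1848, …, 1940 — 25 in all.
Of these, 1900 is divisible by 100 but not 400, so not leap.
Leap years: 25 − 1 = 24.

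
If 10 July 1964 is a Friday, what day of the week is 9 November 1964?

July 1964: 31 − 10 = 21 days remain.
Then August (31), September (30), October (31): 31 + 30 + 31 = 92 days.
November 1–9, 1964: 9 days.
Total: 21 + 92 + 9 = 122 days.
122 mod 7 = 3, so 3 days after Friday is Monday.

Monday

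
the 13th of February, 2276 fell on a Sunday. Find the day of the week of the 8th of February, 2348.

Sunday

Day-of-year of February 13, 2276: 44.
Day-of-year of February 8, 2348: 39.
2276 has 366 days, so 366 − 44 = 322 days remain in 2276.
Full years 2277–2347: 55 common + 16 leap = 55×365 + 16×366 = 25931 days.
Total: 322 + 25931 + 39 = 26292 days.
26292 is a multiple of 7, so the 8th of February, 2348 falls on the same weekday: Sunday.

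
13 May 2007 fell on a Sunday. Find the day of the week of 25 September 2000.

Monday

Count forward from the earlier date (September 25, 2000) to the later (May 13, 2007):
September 25, 2000 → September 25, 2001: 365 days.
September 25, 2001 → September 25, 2002: 365 days.
September 25, 2002 → September 25, 2003: 365 days.
September 25, 2003 → September 25, 2004: 366 days (2004 is a leap year).
September 25, 2004 → September 25, 2005: 365 days.
September 25, 2005 → September 25, 2006: 365 days.
September 2006: 30 − 25 = 5 days remain.
Then October (31), November (30), December (31), January (31), February 2007 (28), March (31), April (30): 31 + 30 + 31 + 31 + 28 + 31 + 30 = 212 days.
May 1–13, 2007: 13 days.
Residual: 230 days.
Total: 2421 days.
2421 mod 7 = 6, so 6 days before Sunday is Monday.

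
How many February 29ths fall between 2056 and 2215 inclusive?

Years divisible by 4: 2056, 2060, …, 2212 — 40 in all.
Of these, 2100, 2200 are divisible by 100 but not 400, so not leap.
Leap years: 40 − 2 = 38.

38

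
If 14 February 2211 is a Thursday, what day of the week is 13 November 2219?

From February 14, 2211 to February 14, 2219: 8 years, of which 2 contain a Feb 29 — 6×365 + 2×366 = 2922 days.
February 2219: 28 − 14 = 14 days remain (2219 is not a leap year, so February has 28 days).
Then March (31), April (30), May (31), June (30), July (31), August (31), September (30), October (31): 31 + 30 + 31 + 30 + 31 + 31 + 30 + 31 = 245 days.
November 1–13, 2219: 13 days.
Residual: 272 days.
Total: 3194 days.
3194 mod 7 = 2, so 2 days after Thursday is Saturday.

Saturday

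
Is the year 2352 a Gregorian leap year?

Yes

2352 is a leap year.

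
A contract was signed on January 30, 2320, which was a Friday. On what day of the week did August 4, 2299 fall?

Count forward from the earlier date (August 4, 2299) to the later (January 30, 2320):
From August 4, 2299 to August 4, 2319: 20 years, of which 4 contain a Feb 29 — 16×365 + 4×366 = 7304 days.
(2300 is not a leap year (divisible by 100 but not 400).)
August 2319: 31 − 4 = 27 days remain.
Then September (30), October (31), November (30), December (31): 30 + 31 + 30 + 31 = 122 days.
January 1–30, 2320: 30 days.
Residual: 179 days.
Total: 7483 days.
7483 is a multiple of 7, so August 4, 2299 falls on the same weekday: Friday.

Friday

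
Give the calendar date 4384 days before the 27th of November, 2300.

the 25th of November, 2288

Count 4384 days before November 27, 2300:
Day-of-year of November 25, 2288: 330.
Day-of-year of November 27, 2300: 331.
2288 has 366 days, so 366 − 330 = 36 days remain in 2288.
Full years 2289–2299: 9 common + 2 leap = 9×365 + 2×366 = 4017 days.
Total: 36 + 4017 + 331 = 4384 days.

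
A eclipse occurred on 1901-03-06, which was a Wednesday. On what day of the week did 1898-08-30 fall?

Tuesday

Count forward from the earlier date (August 30, 1898) to the later (March 6, 1901):
August 30, 1898 → August 30, 1899: 365 days.
August 30, 1899 → August 30, 1900: 365 days (1900 is not a leap year (divisible by 100 but not 400)).
August 1900: 31 − 30 = 1 day remains.
Then September (30), October (31), November (30), December (31), January (31), February 1901 (28): 30 + 31 + 30 + 31 + 31 + 28 = 181 days.
March 1–6, 1901: 6 days.
Residual: 188 days.
Total: 918 days.
918 mod 7 = 1, so 1 day before Wednesday is Tuesday.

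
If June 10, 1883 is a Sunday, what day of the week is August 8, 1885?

June 1883: 30 − 10 = 20 days remain.
Then 25 full months totalling 762 days.
August 1–8, 1885: 8 days.
Total: 20 + 762 + 8 = 790 days.
790 mod 7 = 6, so 6 days after Sunday is Saturday.

Saturday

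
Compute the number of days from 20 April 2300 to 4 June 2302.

April 2300: 30 − 20 = 10 days remain.
Then 25 full months totalling 761 days.
June 1–4, 2302: 4 days.
Total: 10 + 761 + 4 = 775 days.

775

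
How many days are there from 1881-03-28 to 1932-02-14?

18584

Day-of-year of March 28, 1881: 87.
Day-of-year of February 14, 1932: 45.
1881 has 365 days, so 365 − 87 = 278 days remain in 1881.
Full years 1882–1931: 39 common + 11 leap = 39×365 + 11×366 = 18261 days.
Total: 278 + 18261 + 45 = 18584 days.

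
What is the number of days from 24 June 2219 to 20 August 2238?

6997

Day-of-year of June 24, 2219: 175.
Day-of-year of August 20, 2238: 232.
2219 has 365 days, so 365 − 175 = 190 days remain in 2219.
Full years 2220–2237: 13 common + 5 leap = 13×365 + 5×366 = 6575 days.
Total: 190 + 6575 + 232 = 6997 days.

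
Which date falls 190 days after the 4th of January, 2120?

the 12th of July, 2120

Count 190 days after January 4, 2120:
January 2120: 31 − 4 = 27 days remain.
Then February 2120 (29), March (31), April (30), May (31), June (30): 29 + 31 + 30 + 31 + 30 = 151 days.
July 1–12, 2120: 12 days.
Total: 27 + 151 + 12 = 190 days.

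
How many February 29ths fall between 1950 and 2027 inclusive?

Years divisible by 4: 1952, 1956, …, 2024 — 19 in all.
2000 is divisible by 400, so still leap.
No century exceptions apply. Count: 19.

19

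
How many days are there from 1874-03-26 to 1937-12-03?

23262

From March 26, 1874 to March 26, 1937: 63 years, of which 15 contain a Feb 29 — 48×365 + 15×366 = 23010 days.
(1900 is not a leap year (divisible by 100 but not 400).)
March 1937: 31 − 26 = 5 days remain.
Then April (30), May (31), June (30), July (31), August (31), September (30), October (31), November (30): 30 + 31 + 30 + 31 + 31 + 30 + 31 + 30 = 244 days.
December 1–3, 1937: 3 days.
Residual: 252 days.
Total: 23262 days.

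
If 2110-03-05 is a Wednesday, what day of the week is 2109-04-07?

Count forward from the earlier date (April 7, 2109) to the later (March 5, 2110):
April 2109: 30 − 7 = 23 days remain.
Then 10 full months totalling 304 days.
March 1–5, 2110: 5 days.
Residual: 332 days.
Total: 332 days.
332 mod 7 = 3, so 3 days before Wednesday is Sunday.

Sunday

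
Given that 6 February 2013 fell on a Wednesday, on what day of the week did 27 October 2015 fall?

Tuesday

February 6, 2013 → February 6, 2014: 365 days.
February 6, 2014 → February 6, 2015: 365 days.
February 2015: 28 − 6 = 22 days remain (2015 is not a leap year, so February has 28 days).
Then March (31), April (30), May (31), June (30), July (31), August (31), September (30): 31 + 30 + 31 + 30 + 31 + 31 + 30 = 214 days.
October 1–27, 2015: 27 days.
Residual: 263 days.
Total: 993 days.
993 mod 7 = 6, so 6 days after Wednesday is Tuesday.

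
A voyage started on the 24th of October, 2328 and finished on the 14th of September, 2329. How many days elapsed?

325

Day-of-year of October 24, 2328: 298.
Day-of-year of September 14, 2329: 257.
2328 has 366 days, so 366 − 298 = 68 days remain in 2328.
Total: 68 + 257 = 325 days.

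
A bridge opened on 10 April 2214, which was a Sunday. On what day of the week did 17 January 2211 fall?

Thursday

Count forward from the earlier date (January 17, 2211) to the later (April 10, 2214):
Day-of-year of January 17, 2211: 17.
Day-of-year of April 10, 2214: 100.
2211 has 365 days, so 365 − 17 = 348 days remain in 2211.
Full years: 2212: 366; 2213: 365. Sum = 731.
Total: 348 + 731 + 100 = 1179 days.
1179 mod 7 = 3, so 3 days before Sunday is Thursday.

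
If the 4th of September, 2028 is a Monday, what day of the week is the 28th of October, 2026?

Wednesday

Count forward from the earlier date (October 28, 2026) to the later (September 4, 2028):
October 2026: 31 − 28 = 3 days remain.
Then 22 full months totalling 670 days.
September 1–4, 2028: 4 days.
Total: 3 + 670 + 4 = 677 days.
677 mod 7 = 5, so 5 days before Monday is Wednesday.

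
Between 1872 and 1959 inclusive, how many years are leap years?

Years divisible by 4: 1872, 1876, …, 1956 — 22 in all.
Of these, 1900 is divisible by 100 but not 400, so not leap.
Leap years: 22 − 1 = 21.

21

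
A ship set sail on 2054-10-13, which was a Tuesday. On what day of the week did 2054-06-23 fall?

Tuesday

Count forward from the earlier date (June 23, 2054) to the later (October 13, 2054):
June 2054: 30 − 23 = 7 days remain.
Then July (31), August (31), September (30): 31 + 31 + 30 = 92 days.
October 1–13, 2054: 13 days.
Total: 7 + 92 + 13 = 112 days.
112 is a multiple of 7, so 2054-06-23 falls on the same weekday: Tuesday.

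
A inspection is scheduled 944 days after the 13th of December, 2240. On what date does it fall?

the 15th of July, 2243

Count 944 days after December 13, 2240:
Day-of-year of December 13, 2240: 348.
Day-of-year of July 15, 2243: 196.
2240 has 366 days, so 366 − 348 = 18 days remain in 2240.
Full years: 2241: 365; 2242: 365. Sum = 730.
Total: 18 + 730 + 196 = 944 days.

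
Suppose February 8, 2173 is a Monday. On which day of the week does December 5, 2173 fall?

February 2173: 28 − 8 = 20 days remain (2173 is not a leap year, so February has 28 days).
Then 9 full months totalling 275 days.
December 1–5, 2173: 5 days.
Total: 20 + 275 + 5 = 300 days.
300 mod 7 = 6, so 6 days after Monday is Sunday.

Sunday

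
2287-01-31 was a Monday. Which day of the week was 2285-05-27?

Wednesday

Count forward from the earlier date (May 27, 2285) to the later (January 31, 2287):
May 27, 2285 → May 27, 2286: 365 days.
May 2286: 31 − 27 = 4 days remain.
Then June (30), July (31), August (31), September (30), October (31), November (30), December (31): 30 + 31 + 31 + 30 + 31 + 30 + 31 = 214 days.
January 1–31, 2287: 31 days.
Residual: 249 days.
Total: 614 days.
614 mod 7 = 5, so 5 days before Monday is Wednesday.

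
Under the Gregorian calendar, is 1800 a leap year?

No

1800 is not a leap year (divisible by 100 but not 400).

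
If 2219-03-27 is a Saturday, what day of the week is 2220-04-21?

Friday

March 2219: 31 − 27 = 4 days remain.
Then 12 full months totalling 366 days.
April 1–21, 2220: 21 days.
Total: 4 + 366 + 21 = 391 days.
391 mod 7 = 6, so 6 days after Saturday is Friday.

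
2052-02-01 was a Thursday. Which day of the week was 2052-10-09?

February 2052: 29 − 1 = 28 days remain (2052 is a leap year, so February has 29 days).
Then March (31), April (30), May (31), June (30), July (31), August (31), September (30): 31 + 30 + 31 + 30 + 31 + 31 + 30 = 214 days.
October 1–9, 2052: 9 days.
Total: 28 + 214 + 9 = 251 days.
251 mod 7 = 6, so 6 days after Thursday is Wednesday.

Wednesday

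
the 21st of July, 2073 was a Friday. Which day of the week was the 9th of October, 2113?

Monday

From July 21, 2073 to July 21, 2113: 40 years, of which 9 contain a Feb 29 — 31×365 + 9×366 = 14609 days.
(2100 is not a leap year (divisible by 100 but not 400).)
July 2113: 31 − 21 = 10 days remain.
Then August (31), September (30): 31 + 30 = 61 days.
October 1–9, 2113: 9 days.
Residual: 80 days.
Total: 14689 days.
14689 mod 7 = 3, so 3 days after Friday is Monday.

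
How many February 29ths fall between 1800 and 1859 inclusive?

Years divisible by 4: 1800, 1804, …, 1856 — 15 in all.
Of these, 1800 is divisible by 100 but not 400, so not leap.
Leap years: 15 − 1 = 14.

14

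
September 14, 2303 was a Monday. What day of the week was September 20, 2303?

Sunday

Within September 2303: 20 − 14 = 6 days.
6 mod 7 = 6, so 6 days after Monday is Sunday.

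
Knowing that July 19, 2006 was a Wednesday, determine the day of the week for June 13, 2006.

Tuesday

Count forward from the earlier date (June 13, 2006) to the later (July 19, 2006):
June 2006: 30 − 13 = 17 days remain.
July 1–19, 2006: 19 days.
Total: 17 + 19 = 36 days.
36 mod 7 = 1, so 1 day before Wednesday is Tuesday.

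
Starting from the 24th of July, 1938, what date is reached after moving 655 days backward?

the 7th of October, 1936

Count 655 days before July 24, 1938:
Day-of-year of October 7, 1936: 281.
Day-of-year of July 24, 1938: 205.
1936 has 366 days, so 366 − 281 = 85 days remain in 1936.
Full years: 1937: 365. Sum = 365.
Total: 85 + 365 + 205 = 655 days.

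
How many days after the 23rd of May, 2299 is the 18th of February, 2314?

Day-of-year of May 23, 2299: 143.
Day-of-year of February 18, 2314: 49.
2299 has 365 days, so 365 − 143 = 222 days remain in 2299.
Full years 2300–2313: 11 common + 3 leap = 11×365 + 3×366 = 5113 days.
Total: 222 + 5113 + 49 = 5384 days.

5384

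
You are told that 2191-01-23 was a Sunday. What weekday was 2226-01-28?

Saturday

From January 23, 2191 to January 23, 2226: 35 years, of which 8 contain a Feb 29 — 27×365 + 8×366 = 12783 days.
(2200 is not a leap year (divisible by 100 but not 400).)
Within January 2226: 28 − 23 = 5 days.
Total: 12788 days.
12788 mod 7 = 6, so 6 days after Sunday is Saturday.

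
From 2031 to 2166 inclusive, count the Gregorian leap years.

Years divisible by 4: 2032, 2036, …, 2164 — 34 in all.
Of these, 2100 is divisible by 100 but not 400, so not leap.
Leap years: 34 − 1 = 33.

33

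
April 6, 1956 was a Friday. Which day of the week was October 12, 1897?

Count forward from the earlier date (October 12, 1897) to the later (April 6, 1956):
From October 12, 1897 to October 12, 1955: 58 years, of which 13 contain a Feb 29 — 45×365 + 13×366 = 21183 days.
(1900 is not a leap year (divisible by 100 but not 400).)
October 1955: 31 − 12 = 19 days remain.
Then November (30), December (31), January (31), February 1956 (29), March (31): 30 + 31 + 31 + 29 + 31 = 152 days.
April 1–6, 1956: 6 days.
Residual: 177 days.
Total: 21360 days.
21360 mod 7 = 3, so 3 days before Friday is Tuesday.

Tuesday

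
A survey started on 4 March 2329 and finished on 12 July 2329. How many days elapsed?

March 2329: 31 − 4 = 27 days remain.
Then April (30), May (31), June (30): 30 + 31 + 30 = 91 days.
July 1–12, 2329: 12 days.
Total: 27 + 91 + 12 = 130 days.

130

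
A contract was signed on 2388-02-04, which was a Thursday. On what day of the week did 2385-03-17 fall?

Sunday

Count forward from the earlier date (March 17, 2385) to the later (February 4, 2388):
March 17, 2385 → March 17, 2386: 365 days.
March 17, 2386 → March 17, 2387: 365 days.
March 2387: 31 − 17 = 14 days remain.
Then 10 full months totalling 306 days.
February 1–4, 2388: 4 days (2388 is a leap year).
Residual: 324 days.
Total: 1054 days.
1054 mod 7 = 4, so 4 days before Thursday is Sunday.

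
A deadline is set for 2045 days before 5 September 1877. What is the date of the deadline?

30 January 1872

Count 2045 days before September 5, 1877:
January 30, 1872 → January 30, 1873: 366 days (1872 is a leap year).
January 30, 1873 → January 30, 1874: 365 days.
January 30, 1874 → January 30, 1875: 365 days.
January 30, 1875 → January 30, 1876: 365 days.
January 30, 1876 → January 30, 1877: 366 days (1876 is a leap year).
January 1877: 31 − 30 = 1 day remains.
Then February 1877 (28), March (31), April (30), May (31), June (30), July (31), August (31): 28 + 31 + 30 + 31 + 30 + 31 + 31 = 212 days.
September 1–5, 1877: 5 days.
Residual: 218 days.
Total: 2045 days.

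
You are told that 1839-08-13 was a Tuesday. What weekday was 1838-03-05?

Count forward from the earlier date (March 5, 1838) to the later (August 13, 1839):
March 1838: 31 − 5 = 26 days remain.
Then 16 full months totalling 487 days.
August 1–13, 1839: 13 days.
Total: 26 + 487 + 13 = 526 days.
526 mod 7 = 1, so 1 day before Tuesday is Monday.

Monday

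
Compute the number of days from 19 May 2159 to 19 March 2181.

From May 19, 2159 to May 19, 2180: 21 years, of which 6 contain a Feb 29 — 15×365 + 6×366 = 7671 days.
May 2180: 31 − 19 = 12 days remain.
Then 9 full months totalling 273 days.
March 1–19, 2181: 19 days.
Residual: 304 days.
Total: 7975 days.

7975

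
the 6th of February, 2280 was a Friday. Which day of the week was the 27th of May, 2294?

From February 6, 2280 to February 6, 2294: 14 years, of which 4 contain a Feb 29 — 10×365 + 4×366 = 5114 days.
February 2294: 28 − 6 = 22 days remain (2294 is not a leap year, so February has 28 days).
Then March (31), April (30): 31 + 30 = 61 days.
May 1–27, 2294: 27 days.
Residual: 110 days.
Total: 5224 days.
5224 mod 7 = 2, so 2 days after Friday is Sunday.

Sunday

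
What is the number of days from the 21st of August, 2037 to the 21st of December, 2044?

2679

Day-of-year of August 21, 2037: 233.
Day-of-year of December 21, 2044: 356.
2037 has 365 days, so 365 − 233 = 132 days remain in 2037.
Full years: 2038: 365; 2039: 365; 2040: 366; 2041: 365; 2042: 365; 2043: 365. Sum = 2191.
Total: 132 + 2191 + 356 = 2679 days.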